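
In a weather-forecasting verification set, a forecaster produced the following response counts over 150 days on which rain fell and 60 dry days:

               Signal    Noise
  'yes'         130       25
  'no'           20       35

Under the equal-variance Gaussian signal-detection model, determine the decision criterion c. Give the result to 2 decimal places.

c = -0.45

H = 130/150 = 0.8667
FA = 25/60 = 0.4167
z(H) = 1.1109
z(FA) = -0.2103
c = −½·[z(H) + z(FA)] = −0.5 × (1.1109 + (-0.2103)) = -0.4503
c < 0: the forecaster has a liberal response bias.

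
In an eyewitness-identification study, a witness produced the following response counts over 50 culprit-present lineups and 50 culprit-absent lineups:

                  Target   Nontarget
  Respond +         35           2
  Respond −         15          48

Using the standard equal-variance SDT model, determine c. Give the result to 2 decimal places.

H = 35/50 = 0.7000
FA = 2/50 = 0.0400
Φ⁻¹(H) = Φ⁻¹(0.7000) = 0.524
Φ⁻¹(FA) = Φ⁻¹(0.0400) = -1.751
c = −½·[z(H) + z(FA)] = −0.5 × (0.524 + (-1.751)) = 0.6135

c = 0.61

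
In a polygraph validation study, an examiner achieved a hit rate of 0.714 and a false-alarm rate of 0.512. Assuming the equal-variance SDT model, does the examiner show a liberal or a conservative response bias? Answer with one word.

z(H) = 0.565, z(FA) = 0.030
c = −½·(z(H) + z(FA)) = -0.2975
c < 0 → liberal criterion (biased toward responding “yes”).

liberal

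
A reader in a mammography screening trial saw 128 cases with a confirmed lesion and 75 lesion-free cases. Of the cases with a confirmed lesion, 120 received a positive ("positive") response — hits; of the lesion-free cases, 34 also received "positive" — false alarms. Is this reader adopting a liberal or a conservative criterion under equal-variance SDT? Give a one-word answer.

z(H) = 1.534, z(FA) = -0.117
c = −½·(z(H) + z(FA)) = -0.7085
c < 0 → liberal criterion (biased toward responding “yes”).

liberal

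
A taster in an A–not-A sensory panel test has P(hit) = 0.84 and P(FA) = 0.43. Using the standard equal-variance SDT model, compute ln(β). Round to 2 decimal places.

z(0.84) = 0.994, z(0.43) = -0.176
ln β = −½·[z(H)² − z(FA)²] = −0.5 × (0.988 − 0.031) = -0.4785

ln β = -0.48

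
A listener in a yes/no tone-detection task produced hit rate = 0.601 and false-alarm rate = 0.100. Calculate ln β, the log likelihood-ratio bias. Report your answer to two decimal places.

Φ⁻¹(H) = Φ⁻¹(0.601) = 0.256
Φ⁻¹(FA) = Φ⁻¹(0.100) = -1.282
ln β = −½·[z(H)² − z(FA)²] = −0.5 × (0.066 − 1.644) = 0.789

ln β = 0.79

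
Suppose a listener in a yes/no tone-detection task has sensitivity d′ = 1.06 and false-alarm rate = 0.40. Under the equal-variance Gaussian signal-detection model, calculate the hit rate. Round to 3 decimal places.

z(false-alarm rate) = z(0.40) = -0.2533
z(H) = z(FA) + d' = -0.2533 + 1.06 = 0.8067
hit rate = Φ(0.8067) = 0.7901

hit rate = 0.790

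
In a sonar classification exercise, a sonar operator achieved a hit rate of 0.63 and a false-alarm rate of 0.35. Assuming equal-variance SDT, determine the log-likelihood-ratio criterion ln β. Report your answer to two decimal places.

ln β = 0.02

Φ⁻¹(H) = Φ⁻¹(0.63) = 0.332
Φ⁻¹(FA) = Φ⁻¹(0.35) = -0.385
ln β = −½·[z(H)² − z(FA)²] = −0.5 × (0.110 − 0.148) = 0.019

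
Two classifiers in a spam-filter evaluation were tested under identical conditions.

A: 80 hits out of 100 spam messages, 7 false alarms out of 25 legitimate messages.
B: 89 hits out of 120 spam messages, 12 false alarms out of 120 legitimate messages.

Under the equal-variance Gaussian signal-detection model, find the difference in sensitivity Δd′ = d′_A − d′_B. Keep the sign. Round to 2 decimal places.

Δd′ = -0.51

A: z(0.8000) = 0.842, z(0.2800) = -0.583, d' = 1.425
B: z(0.7417) = 0.649, z(0.1000) = -1.282, d' = 1.931
Δd' = d'_A − d'_B = 1.425 − 1.931 = -0.506
B has the higher sensitivity.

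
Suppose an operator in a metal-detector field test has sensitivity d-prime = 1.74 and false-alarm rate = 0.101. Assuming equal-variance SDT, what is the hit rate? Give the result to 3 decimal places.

z(false-alarm rate) = z(0.101) = -1.2759
z(H) = z(FA) + d' = -1.2759 + 1.74 = 0.4641
hit rate = Φ(0.4641) = 0.6787

hit rate = 0.679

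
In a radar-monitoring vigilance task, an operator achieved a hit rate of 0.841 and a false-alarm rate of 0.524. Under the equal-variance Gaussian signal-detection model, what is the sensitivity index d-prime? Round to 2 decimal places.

z(H) = 0.999
z(FA) = 0.060
d' = z(H) − z(FA) = 0.999 − 0.060 = 0.939

d-prime = 0.94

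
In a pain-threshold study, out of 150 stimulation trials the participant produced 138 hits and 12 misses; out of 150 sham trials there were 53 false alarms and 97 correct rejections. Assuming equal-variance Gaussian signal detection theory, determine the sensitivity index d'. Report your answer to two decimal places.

d' = 1.78

H = 138/150 = 0.9200
FA = 53/150 = 0.3533
z(H) = z(0.9200) = 1.4051
z(FA) = z(0.3533) = -0.3764
d' = z(H) − z(FA) = 1.4051 − (-0.3764) = 1.7815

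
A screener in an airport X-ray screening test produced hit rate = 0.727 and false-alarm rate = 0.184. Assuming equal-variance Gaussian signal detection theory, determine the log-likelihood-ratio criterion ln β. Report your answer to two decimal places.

ln β = 0.22

z(H) = 0.604
z(FA) = -0.900
ln β = −½·[z(H)² − z(FA)²] = −0.5 × (0.365 − 0.810) = 0.2225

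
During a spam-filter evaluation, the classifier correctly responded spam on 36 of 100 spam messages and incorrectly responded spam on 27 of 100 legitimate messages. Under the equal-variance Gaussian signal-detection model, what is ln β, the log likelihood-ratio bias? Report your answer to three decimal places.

H = 36/100 = 0.3600
FA = 27/100 = 0.2700
z(H) = z(0.3600) = -0.3585
z(FA) = z(0.2700) = -0.6128
ln β = −½·[z(H)² − z(FA)²] = −0.5 × (0.1285 − 0.3755) = 0.1235

ln β = 0.124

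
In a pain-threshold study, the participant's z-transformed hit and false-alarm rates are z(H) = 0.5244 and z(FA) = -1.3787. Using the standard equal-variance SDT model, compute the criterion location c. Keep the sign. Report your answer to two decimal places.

c = 0.43

c = −½·[z(H) + z(FA)] = −½·(0.5244 + (-1.3787)) = 0.42715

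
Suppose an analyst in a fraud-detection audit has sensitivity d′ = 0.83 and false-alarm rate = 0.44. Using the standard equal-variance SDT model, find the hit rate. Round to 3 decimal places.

hit rate = 0.751

z(false-alarm rate) = z(0.44) = -0.1510
z(H) = z(FA) + d' = -0.1510 + 0.83 = 0.6790
hit rate = Φ(0.6790) = 0.7514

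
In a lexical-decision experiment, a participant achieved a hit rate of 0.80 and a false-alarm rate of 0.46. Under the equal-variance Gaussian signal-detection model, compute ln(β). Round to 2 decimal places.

ln β = -0.35

Φ⁻¹(H) = Φ⁻¹(0.80) = 0.842
Φ⁻¹(FA) = Φ⁻¹(0.46) = -0.100
ln β = −½·[z(H)² − z(FA)²] = −0.5 × (0.709 − 0.010) = -0.3495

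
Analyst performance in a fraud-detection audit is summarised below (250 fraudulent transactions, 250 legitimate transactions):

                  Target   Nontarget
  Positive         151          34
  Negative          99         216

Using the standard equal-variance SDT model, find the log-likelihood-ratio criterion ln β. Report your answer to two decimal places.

ln β = 0.57

H = 151/250 = 0.6040
FA = 34/250 = 0.1360
z(H) = 0.264
z(FA) = -1.098
ln β = −½·[z(H)² − z(FA)²] = −0.5 × (0.070 − 1.206) = 0.568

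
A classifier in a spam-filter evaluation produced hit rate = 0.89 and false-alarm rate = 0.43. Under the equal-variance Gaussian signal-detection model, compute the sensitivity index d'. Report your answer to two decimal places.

z(0.89) = 1.2265, z(0.43) = -0.1764
d' = z(H) − z(FA) = 1.2265 − (-0.1764) = 1.4029

d' = 1.40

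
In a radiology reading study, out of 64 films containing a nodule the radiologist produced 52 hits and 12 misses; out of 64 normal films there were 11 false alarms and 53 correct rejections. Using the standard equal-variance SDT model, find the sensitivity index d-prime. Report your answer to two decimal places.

d-prime = 1.83

H = 52/64 = 0.8125
FA = 11/64 = 0.1719
z(0.8125) = 0.887, z(0.1719) = -0.947
d' = z(H) − z(FA) = 0.887 − (-0.947) = 1.834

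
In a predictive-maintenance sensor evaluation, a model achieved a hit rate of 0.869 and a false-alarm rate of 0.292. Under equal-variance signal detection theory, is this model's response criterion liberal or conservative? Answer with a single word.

z(H) = 1.122, z(FA) = -0.548
c = −½·(z(H) + z(FA)) = -0.287
c < 0 → liberal criterion (biased toward responding “yes”).

liberal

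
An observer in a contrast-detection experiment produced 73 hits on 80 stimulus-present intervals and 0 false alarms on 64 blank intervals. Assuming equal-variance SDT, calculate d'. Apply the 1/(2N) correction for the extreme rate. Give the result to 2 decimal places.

The false-alarm rate is 0/64 = 0, so apply the 1/(2N) correction: FA → 1/(2·64) = 0.00781.
z(H) = z(0.91250) = 1.356
z(FA) = z(0.00781) = -2.418
d' = 1.356 − (-2.418) = 3.774

d' = 3.77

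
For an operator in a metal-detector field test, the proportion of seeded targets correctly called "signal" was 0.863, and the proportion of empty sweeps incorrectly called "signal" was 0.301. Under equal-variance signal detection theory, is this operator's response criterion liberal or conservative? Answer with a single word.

liberal

z(H) = 1.094, z(FA) = -0.522
c = −½·(z(H) + z(FA)) = -0.286
c < 0 → liberal criterion (biased toward responding “yes”).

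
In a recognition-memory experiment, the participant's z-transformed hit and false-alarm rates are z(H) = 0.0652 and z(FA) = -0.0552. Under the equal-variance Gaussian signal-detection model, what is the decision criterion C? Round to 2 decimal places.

C = -0.01

c = −½·[z(H) + z(FA)] = −½·(0.0652 + (-0.0552)) = -0.0050
c < 0: the participant has a liberal response bias.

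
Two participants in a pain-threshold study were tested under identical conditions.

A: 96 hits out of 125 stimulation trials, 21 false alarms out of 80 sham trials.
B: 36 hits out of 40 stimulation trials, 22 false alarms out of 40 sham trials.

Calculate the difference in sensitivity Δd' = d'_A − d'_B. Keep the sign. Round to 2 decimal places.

Δd' = 0.21

A: z(0.7680) = 0.732, z(0.2625) = -0.636, d' = 1.368
B: z(0.9000) = 1.282, z(0.5500) = 0.126, d' = 1.156
Δd' = d'_A − d'_B = 1.368 − 1.156 = 0.212
A has the higher sensitivity.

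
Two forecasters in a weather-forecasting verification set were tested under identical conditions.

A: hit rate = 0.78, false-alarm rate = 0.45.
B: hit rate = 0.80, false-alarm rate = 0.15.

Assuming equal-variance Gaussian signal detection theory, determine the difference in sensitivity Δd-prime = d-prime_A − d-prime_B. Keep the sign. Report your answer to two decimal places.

Δd-prime = -0.98

A: z(0.78) = 0.772, z(0.45) = -0.126, d' = 0.898
B: z(0.80) = 0.842, z(0.15) = -1.036, d' = 1.878
Δd' = d'_A − d'_B = 0.898 − 1.878 = -0.980
B has the higher sensitivity.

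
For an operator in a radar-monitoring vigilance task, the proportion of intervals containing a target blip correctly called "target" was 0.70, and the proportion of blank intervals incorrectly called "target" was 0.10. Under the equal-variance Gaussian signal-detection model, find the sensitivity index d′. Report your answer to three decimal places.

d′ = 1.806

Φ⁻¹(H) = 0.5244
Φ⁻¹(FA) = -1.2816
d' = z(H) − z(FA) = 0.5244 − (-1.2816) = 1.8060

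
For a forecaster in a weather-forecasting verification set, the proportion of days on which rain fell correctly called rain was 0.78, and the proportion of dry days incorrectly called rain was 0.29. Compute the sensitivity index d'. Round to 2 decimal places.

d' = 1.33

Φ⁻¹(H) = Φ⁻¹(0.78) = 0.7722
Φ⁻¹(FA) = Φ⁻¹(0.29) = -0.5534
d' = z(H) − z(FA) = 0.7722 − (-0.5534) = 1.3256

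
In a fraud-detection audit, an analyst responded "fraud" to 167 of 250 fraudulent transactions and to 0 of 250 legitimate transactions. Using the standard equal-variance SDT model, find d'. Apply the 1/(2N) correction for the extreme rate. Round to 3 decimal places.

The false-alarm rate is 0/250 = 0, so apply the 1/(2N) correction: FA → 1/(2·250) = 0.00200.
z(H) = z(0.66800) = 0.4344
z(FA) = z(0.00200) = -2.8782
d' = 0.4344 − (-2.8782) = 3.3126

d' = 3.313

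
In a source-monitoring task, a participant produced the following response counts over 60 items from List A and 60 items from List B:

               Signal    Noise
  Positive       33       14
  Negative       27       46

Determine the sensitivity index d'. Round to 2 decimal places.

H = 33/60 = 0.5500
FA = 14/60 = 0.2333
z(0.5500) = 0.1257, z(0.2333) = -0.7280
d' = z(H) − z(FA) = 0.1257 − (-0.7280) = 0.8537

d' = 0.85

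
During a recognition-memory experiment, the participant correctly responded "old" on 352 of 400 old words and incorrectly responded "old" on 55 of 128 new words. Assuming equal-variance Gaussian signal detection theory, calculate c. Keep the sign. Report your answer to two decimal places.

c = -0.50

H = 352/400 = 0.8800
FA = 55/128 = 0.4297
Φ⁻¹(H) = Φ⁻¹(0.8800) = 1.1750
Φ⁻¹(FA) = Φ⁻¹(0.4297) = -0.1771
c = −½·[z(H) + z(FA)] = −0.5 × (1.1750 + (-0.1771)) = -0.49895
c < 0: the participant has a liberal response bias.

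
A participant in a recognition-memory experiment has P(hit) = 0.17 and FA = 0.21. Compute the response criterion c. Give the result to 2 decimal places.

z(0.17) = -0.954, z(0.21) = -0.806
c = −½·[z(H) + z(FA)] = −0.5 × (-0.954 + (-0.806)) = 0.880

c = 0.88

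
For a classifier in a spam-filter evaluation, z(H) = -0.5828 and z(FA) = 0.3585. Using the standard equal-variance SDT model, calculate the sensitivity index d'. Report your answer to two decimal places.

d' = -0.94

d' = z(H) − z(FA) = -0.5828 − 0.3585 = -0.9413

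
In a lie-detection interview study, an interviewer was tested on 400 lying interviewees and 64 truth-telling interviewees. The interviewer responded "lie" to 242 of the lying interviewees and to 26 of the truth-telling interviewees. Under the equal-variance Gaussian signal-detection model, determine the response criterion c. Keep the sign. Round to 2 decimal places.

c = -0.01

H = 242/400 = 0.6050
FA = 26/64 = 0.4062
Φ⁻¹(H) = 0.2663
Φ⁻¹(FA) = -0.2373
c = −½·[z(H) + z(FA)] = −0.5 × (0.2663 + (-0.2373)) = -0.0145
c < 0: the interviewer has a liberal response bias.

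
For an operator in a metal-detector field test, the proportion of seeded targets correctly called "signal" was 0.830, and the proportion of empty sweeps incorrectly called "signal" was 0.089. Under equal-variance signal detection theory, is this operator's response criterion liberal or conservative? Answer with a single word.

z(H) = 0.954, z(FA) = -1.347
c = −½·(z(H) + z(FA)) = 0.1965
c > 0 → conservative criterion (biased toward responding “no”).

conservative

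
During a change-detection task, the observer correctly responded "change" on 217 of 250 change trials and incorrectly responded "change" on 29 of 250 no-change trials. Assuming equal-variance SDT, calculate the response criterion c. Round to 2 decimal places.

c = 0.04

H = 217/250 = 0.8680
FA = 29/250 = 0.1160
z(0.8680) = 1.1170, z(0.1160) = -1.1952
c = −½·[z(H) + z(FA)] = −0.5 × (1.1170 + (-1.1952)) = 0.0391
c > 0: the observer has a conservative response bias.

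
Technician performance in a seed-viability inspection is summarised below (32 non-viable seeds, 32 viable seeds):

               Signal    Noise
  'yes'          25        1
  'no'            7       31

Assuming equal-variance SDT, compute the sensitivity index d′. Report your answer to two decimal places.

H = 25/32 = 0.7812
FA = 1/32 = 0.0312
Φ⁻¹(H) = 0.7763
Φ⁻¹(FA) = -1.8634
d' = z(H) − z(FA) = 0.7763 − (-1.8634) = 2.6397

d′ = 2.64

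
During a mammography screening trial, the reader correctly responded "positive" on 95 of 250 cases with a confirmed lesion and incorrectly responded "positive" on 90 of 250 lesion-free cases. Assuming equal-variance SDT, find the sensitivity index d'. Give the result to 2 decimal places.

d' = 0.05

H = 95/250 = 0.3800
FA = 90/250 = 0.3600
z(0.3800) = -0.3055, z(0.3600) = -0.3585
d' = z(H) − z(FA) = -0.3055 − (-0.3585) = 0.0530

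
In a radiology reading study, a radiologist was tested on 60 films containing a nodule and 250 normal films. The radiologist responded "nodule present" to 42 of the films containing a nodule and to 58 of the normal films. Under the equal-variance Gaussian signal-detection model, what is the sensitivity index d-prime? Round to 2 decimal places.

H = 42/60 = 0.7000
FA = 58/250 = 0.2320
z(H) = z(0.7000) = 0.524
z(FA) = z(0.2320) = -0.732
d' = z(H) − z(FA) = 0.524 − (-0.732) = 1.256

d-prime = 1.26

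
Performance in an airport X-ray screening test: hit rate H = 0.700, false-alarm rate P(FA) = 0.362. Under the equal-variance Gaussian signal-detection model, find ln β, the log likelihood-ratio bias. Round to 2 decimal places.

ln β = -0.08

Φ⁻¹(H) = Φ⁻¹(0.700) = 0.524
Φ⁻¹(FA) = Φ⁻¹(0.362) = -0.353
ln β = −½·[z(H)² − z(FA)²] = −0.5 × (0.275 − 0.125) = -0.075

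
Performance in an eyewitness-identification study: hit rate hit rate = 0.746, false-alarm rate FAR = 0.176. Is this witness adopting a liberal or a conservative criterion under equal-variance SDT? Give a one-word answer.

conservative

z(H) = 0.662, z(FA) = -0.931
c = −½·(z(H) + z(FA)) = 0.1345
c > 0 → conservative criterion (biased toward responding “no”).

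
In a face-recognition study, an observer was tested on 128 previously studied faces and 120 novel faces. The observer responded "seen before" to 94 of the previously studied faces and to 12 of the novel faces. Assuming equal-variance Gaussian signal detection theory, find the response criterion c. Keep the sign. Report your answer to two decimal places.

c = 0.33

H = 94/128 = 0.7344
FA = 12/120 = 0.1000
z(0.7344) = 0.6262, z(0.1000) = -1.2816
c = −½·[z(H) + z(FA)] = −0.5 × (0.6262 + (-1.2816)) = 0.3277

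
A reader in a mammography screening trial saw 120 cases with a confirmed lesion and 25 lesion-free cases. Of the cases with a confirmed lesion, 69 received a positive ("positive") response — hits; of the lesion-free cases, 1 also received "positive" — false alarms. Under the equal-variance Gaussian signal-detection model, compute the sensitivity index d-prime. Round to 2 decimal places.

H = 69/120 = 0.5750
FA = 1/25 = 0.0400
z(H) = z(0.5750) = 0.189
z(FA) = z(0.0400) = -1.751
d' = z(H) − z(FA) = 0.189 − (-1.751) = 1.940

d-prime = 1.94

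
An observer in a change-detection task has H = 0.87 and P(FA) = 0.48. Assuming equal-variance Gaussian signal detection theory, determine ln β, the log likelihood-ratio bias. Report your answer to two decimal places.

ln β = -0.63

Φ⁻¹(H) = Φ⁻¹(0.87) = 1.126
Φ⁻¹(FA) = Φ⁻¹(0.48) = -0.050
ln β = −½·[z(H)² − z(FA)²] = −0.5 × (1.268 − 0.003) = -0.6325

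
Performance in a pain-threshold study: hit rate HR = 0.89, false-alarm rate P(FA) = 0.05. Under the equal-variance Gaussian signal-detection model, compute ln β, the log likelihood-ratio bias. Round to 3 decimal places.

z(H) = 1.2265
z(FA) = -1.6449
ln β = −½·[z(H)² − z(FA)²] = −0.5 × (1.5043 − 2.7057) = 0.6007

ln β = 0.601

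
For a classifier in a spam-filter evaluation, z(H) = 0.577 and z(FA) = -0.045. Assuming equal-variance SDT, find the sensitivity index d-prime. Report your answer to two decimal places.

d-prime = 0.62

d' = z(H) − z(FA) = 0.577 − (-0.045) = 0.622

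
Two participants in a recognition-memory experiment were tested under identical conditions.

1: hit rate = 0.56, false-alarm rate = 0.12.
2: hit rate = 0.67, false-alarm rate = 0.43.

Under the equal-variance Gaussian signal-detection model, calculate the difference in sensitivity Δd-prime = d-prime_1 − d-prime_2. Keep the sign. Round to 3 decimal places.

Δd-prime = 0.710

1: z(0.56) = 0.1510, z(0.12) = -1.1750, d' = 1.3260
2: z(0.67) = 0.4399, z(0.43) = -0.1764, d' = 0.6163
Δd' = d'_1 − d'_2 = 1.3260 − 0.6163 = 0.7097
1 has the higher sensitivity.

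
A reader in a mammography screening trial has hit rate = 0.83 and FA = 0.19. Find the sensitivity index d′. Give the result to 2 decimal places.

d′ = 1.83

z(H) = 0.954
z(FA) = -0.878
d' = z(H) − z(FA) = 0.954 − (-0.878) = 1.832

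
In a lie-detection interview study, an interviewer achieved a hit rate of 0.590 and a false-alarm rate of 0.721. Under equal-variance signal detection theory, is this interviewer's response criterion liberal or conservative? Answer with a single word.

liberal

z(H) = 0.228, z(FA) = 0.586
c = −½·(z(H) + z(FA)) = -0.407
c < 0 → liberal criterion (biased toward responding “yes”).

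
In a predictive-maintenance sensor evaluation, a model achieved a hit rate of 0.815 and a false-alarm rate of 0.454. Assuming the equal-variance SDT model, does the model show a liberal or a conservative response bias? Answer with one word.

z(H) = 0.896, z(FA) = -0.116
c = −½·(z(H) + z(FA)) = -0.390
c < 0 → liberal criterion (biased toward responding “yes”).

liberal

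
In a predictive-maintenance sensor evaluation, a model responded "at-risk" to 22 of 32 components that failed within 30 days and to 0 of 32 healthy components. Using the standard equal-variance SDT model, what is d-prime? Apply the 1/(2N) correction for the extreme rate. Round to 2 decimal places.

The false-alarm rate is 0/32 = 0, so apply the 1/(2N) correction: FA → 1/(2·32) = 0.01562.
z(H) = z(0.68750) = 0.489
z(FA) = z(0.01562) = -2.154
d' = 0.489 − (-2.154) = 2.643

d-prime = 2.64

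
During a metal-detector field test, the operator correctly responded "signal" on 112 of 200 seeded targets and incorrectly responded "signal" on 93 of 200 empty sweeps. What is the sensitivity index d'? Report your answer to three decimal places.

d' = 0.239

H = 112/200 = 0.5600
FA = 93/200 = 0.4650
z(0.5600) = 0.1510, z(0.4650) = -0.0878
d' = z(H) − z(FA) = 0.1510 − (-0.0878) = 0.2388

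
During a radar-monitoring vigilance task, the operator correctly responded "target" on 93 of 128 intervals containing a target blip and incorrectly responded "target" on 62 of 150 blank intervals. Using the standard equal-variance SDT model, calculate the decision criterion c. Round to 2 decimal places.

c = -0.19

H = 93/128 = 0.7266
FA = 62/150 = 0.4133
Φ⁻¹(H) = 0.6026
Φ⁻¹(FA) = -0.2191
c = −½·[z(H) + z(FA)] = −0.5 × (0.6026 + (-0.2191)) = -0.19175
c < 0: the operator has a liberal response bias.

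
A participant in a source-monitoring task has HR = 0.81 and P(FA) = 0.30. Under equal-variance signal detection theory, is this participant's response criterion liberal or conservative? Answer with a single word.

z(H) = 0.878, z(FA) = -0.524
c = −½·(z(H) + z(FA)) = -0.177
c < 0 → liberal criterion (biased toward responding “yes”).

liberal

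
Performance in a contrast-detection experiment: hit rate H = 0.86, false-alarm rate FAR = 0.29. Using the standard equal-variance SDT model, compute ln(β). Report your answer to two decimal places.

z(0.86) = 1.080, z(0.29) = -0.553
ln β = −½·[z(H)² − z(FA)²] = −0.5 × (1.166 − 0.306) = -0.430

ln β = -0.43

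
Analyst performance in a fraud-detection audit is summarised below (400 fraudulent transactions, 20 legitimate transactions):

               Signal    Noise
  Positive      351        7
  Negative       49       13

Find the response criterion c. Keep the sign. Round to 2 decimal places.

c = -0.39

H = 351/400 = 0.8775
FA = 7/20 = 0.3500
z(H) = 1.1626
z(FA) = -0.3853
c = −½·[z(H) + z(FA)] = −0.5 × (1.1626 + (-0.3853)) = -0.38865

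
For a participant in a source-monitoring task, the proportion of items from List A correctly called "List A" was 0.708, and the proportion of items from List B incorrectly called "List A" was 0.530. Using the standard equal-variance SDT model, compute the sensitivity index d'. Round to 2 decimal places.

Φ⁻¹(0.708) = 0.548, Φ⁻¹(0.530) = 0.075
d' = z(H) − z(FA) = 0.548 − 0.075 = 0.473

d' = 0.47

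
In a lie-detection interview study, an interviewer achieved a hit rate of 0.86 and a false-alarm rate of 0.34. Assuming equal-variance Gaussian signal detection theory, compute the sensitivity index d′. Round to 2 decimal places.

d′ = 1.49

z(H) = 1.080
z(FA) = -0.412
d' = z(H) − z(FA) = 1.080 − (-0.412) = 1.492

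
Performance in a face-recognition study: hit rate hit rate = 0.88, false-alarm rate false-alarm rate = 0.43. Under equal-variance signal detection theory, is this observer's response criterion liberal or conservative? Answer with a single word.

z(H) = 1.175, z(FA) = -0.176
c = −½·(z(H) + z(FA)) = -0.4995
c < 0 → liberal criterion (biased toward responding “yes”).

liberal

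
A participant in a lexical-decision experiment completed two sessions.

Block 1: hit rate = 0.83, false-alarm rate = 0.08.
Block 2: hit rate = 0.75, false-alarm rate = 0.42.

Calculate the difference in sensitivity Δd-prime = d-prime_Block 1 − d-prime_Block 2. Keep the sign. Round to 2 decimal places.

Δd-prime = 1.48

Block 1: z(0.83) = 0.954, z(0.08) = -1.405, d' = 2.359
Block 2: z(0.75) = 0.674, z(0.42) = -0.202, d' = 0.876
Δd' = d'_Block 1 − d'_Block 2 = 2.359 − 0.876 = 1.483
Block 1 has the higher sensitivity.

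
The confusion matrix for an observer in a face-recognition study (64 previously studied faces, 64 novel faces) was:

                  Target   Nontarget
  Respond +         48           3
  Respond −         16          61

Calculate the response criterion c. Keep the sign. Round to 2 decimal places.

H = 48/64 = 0.7500
FA = 3/64 = 0.0469
Φ⁻¹(0.7500) = 0.6745, Φ⁻¹(0.0469) = -1.6757
c = −½·[z(H) + z(FA)] = −0.5 × (0.6745 + (-1.6757)) = 0.5006
c > 0: the observer has a conservative response bias.

c = 0.50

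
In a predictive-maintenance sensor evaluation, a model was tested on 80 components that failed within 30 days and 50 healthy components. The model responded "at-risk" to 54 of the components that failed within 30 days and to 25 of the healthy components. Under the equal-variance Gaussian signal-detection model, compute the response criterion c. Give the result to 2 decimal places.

H = 54/80 = 0.6750
FA = 25/50 = 0.5000
Φ⁻¹(H) = Φ⁻¹(0.6750) = 0.454
Φ⁻¹(FA) = Φ⁻¹(0.5000) = 0.000
c = −½·[z(H) + z(FA)] = −0.5 × (0.454 + 0.000) = -0.227
c < 0: the model has a liberal response bias.

c = -0.23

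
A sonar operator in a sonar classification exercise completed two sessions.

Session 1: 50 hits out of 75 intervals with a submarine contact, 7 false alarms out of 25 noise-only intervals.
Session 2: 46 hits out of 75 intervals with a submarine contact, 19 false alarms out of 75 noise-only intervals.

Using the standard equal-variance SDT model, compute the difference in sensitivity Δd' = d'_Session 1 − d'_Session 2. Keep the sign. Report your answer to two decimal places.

Δd' = 0.06

Session 1: z(0.6667) = 0.431, z(0.2800) = -0.583, d' = 1.014
Session 2: z(0.6133) = 0.288, z(0.2533) = -0.664, d' = 0.952
Δd' = d'_Session 1 − d'_Session 2 = 1.014 − 0.952 = 0.062
Session 1 has the higher sensitivity.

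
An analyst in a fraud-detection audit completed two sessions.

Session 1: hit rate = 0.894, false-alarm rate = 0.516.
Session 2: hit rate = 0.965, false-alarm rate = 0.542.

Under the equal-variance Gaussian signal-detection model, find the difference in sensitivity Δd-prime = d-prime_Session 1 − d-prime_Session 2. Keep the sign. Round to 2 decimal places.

Δd-prime = -0.50

Session 1: z(0.894) = 1.248, z(0.516) = 0.040, d' = 1.208
Session 2: z(0.965) = 1.812, z(0.542) = 0.105, d' = 1.707
Δd' = d'_Session 1 − d'_Session 2 = 1.208 − 1.707 = -0.499
Session 2 has the higher sensitivity.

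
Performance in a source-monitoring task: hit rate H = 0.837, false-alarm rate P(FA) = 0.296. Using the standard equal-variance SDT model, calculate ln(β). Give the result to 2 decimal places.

z(H) = z(0.837) = 0.982
z(FA) = z(0.296) = -0.536
ln β = −½·[z(H)² − z(FA)²] = −0.5 × (0.964 − 0.287) = -0.3385

ln β = -0.34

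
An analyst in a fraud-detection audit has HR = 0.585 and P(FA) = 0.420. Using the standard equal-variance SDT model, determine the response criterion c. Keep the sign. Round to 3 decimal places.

z(H) = z(0.585) = 0.2147
z(FA) = z(0.420) = -0.2019
c = −½·[z(H) + z(FA)] = −0.5 × (0.2147 + (-0.2019)) = -0.0064
c < 0: the analyst has a liberal response bias.

c = -0.006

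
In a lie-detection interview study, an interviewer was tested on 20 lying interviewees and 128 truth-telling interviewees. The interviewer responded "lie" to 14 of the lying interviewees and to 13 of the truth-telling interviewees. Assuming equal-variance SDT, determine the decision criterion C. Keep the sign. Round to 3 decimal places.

C = 0.374

H = 14/20 = 0.7000
FA = 13/128 = 0.1016
z(H) = 0.5244
z(FA) = -1.2725
c = −½·[z(H) + z(FA)] = −0.5 × (0.5244 + (-1.2725)) = 0.37405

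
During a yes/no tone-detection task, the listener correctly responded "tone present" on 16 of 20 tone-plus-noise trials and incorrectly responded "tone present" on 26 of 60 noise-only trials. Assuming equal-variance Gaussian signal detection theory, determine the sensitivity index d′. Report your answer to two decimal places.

H = 16/20 = 0.8000
FA = 26/60 = 0.4333
z(H) = z(0.8000) = 0.842
z(FA) = z(0.4333) = -0.168
d' = z(H) − z(FA) = 0.842 − (-0.168) = 1.010

d′ = 1.01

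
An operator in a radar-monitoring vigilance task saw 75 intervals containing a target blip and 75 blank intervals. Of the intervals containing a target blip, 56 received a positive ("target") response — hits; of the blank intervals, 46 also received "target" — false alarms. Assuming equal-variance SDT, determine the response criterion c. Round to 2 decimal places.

c = -0.48

H = 56/75 = 0.7467
FA = 46/75 = 0.6133
z(0.7467) = 0.6641, z(0.6133) = 0.2879
c = −½·[z(H) + z(FA)] = −0.5 × (0.6641 + 0.2879) = -0.4760
c < 0: the operator has a liberal response bias.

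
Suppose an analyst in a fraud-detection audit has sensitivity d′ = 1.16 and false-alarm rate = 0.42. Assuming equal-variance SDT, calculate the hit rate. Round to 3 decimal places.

hit rate = 0.831

z(false-alarm rate) = z(0.42) = -0.2019
z(H) = z(FA) + d' = -0.2019 + 1.16 = 0.9581
hit rate = Φ(0.9581) = 0.8310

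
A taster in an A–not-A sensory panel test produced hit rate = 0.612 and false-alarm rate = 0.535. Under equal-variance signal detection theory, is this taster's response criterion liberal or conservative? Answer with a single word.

liberal

z(H) = 0.285, z(FA) = 0.088
c = −½·(z(H) + z(FA)) = -0.1865
c < 0 → liberal criterion (biased toward responding “yes”).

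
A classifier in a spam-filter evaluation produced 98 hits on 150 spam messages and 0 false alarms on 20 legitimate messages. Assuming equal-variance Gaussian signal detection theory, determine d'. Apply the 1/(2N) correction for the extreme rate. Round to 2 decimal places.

The false-alarm rate is 0/20 = 0, so apply the 1/(2N) correction: FA → 1/(2·20) = 0.02500.
z(H) = z(0.65333) = 0.394
z(FA) = z(0.02500) = -1.960
d' = 0.394 − (-1.960) = 2.354

d' = 2.35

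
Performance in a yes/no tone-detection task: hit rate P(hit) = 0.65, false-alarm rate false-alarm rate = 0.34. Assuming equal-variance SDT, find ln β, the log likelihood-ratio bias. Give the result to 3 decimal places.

z(0.65) = 0.3853, z(0.34) = -0.4125
ln β = −½·[z(H)² − z(FA)²] = −0.5 × (0.1485 − 0.1702) = 0.01085

ln β = 0.011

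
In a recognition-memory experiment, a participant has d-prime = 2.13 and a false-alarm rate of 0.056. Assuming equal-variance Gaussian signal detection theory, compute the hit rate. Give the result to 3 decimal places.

hit rate = 0.706

z(false-alarm rate) = z(0.056) = -1.5893
z(H) = z(FA) + d' = -1.5893 + 2.13 = 0.5407
hit rate = Φ(0.5407) = 0.7056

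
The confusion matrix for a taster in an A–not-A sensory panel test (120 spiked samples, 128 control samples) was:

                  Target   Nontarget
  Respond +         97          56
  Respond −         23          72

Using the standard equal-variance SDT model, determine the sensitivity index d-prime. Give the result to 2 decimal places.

d-prime = 1.03

H = 97/120 = 0.8083
FA = 56/128 = 0.4375
z(H) = z(0.8083) = 0.8716
z(FA) = z(0.4375) = -0.1573
d' = z(H) − z(FA) = 0.8716 − (-0.1573) = 1.0289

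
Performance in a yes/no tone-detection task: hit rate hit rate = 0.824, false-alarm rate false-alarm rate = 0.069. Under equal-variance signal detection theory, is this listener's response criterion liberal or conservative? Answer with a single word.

z(H) = 0.931, z(FA) = -1.483
c = −½·(z(H) + z(FA)) = 0.276
c > 0 → conservative criterion (biased toward responding “no”).

conservative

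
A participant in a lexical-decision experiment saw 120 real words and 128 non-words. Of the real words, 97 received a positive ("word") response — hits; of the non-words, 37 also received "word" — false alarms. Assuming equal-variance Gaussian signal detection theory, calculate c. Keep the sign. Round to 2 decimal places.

H = 97/120 = 0.8083
FA = 37/128 = 0.2891
z(H) = z(0.8083) = 0.872
z(FA) = z(0.2891) = -0.556
c = −½·[z(H) + z(FA)] = −0.5 × (0.872 + (-0.556)) = -0.158
c < 0: the participant has a liberal response bias.

c = -0.16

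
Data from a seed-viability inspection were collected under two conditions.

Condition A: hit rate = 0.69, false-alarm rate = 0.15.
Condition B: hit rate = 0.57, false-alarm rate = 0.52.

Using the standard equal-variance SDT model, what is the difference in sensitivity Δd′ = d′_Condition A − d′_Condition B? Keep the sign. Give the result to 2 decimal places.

Δd′ = 1.41

Condition A: z(0.69) = 0.496, z(0.15) = -1.036, d' = 1.532
Condition B: z(0.57) = 0.176, z(0.52) = 0.050, d' = 0.126
Δd' = d'_Condition A − d'_Condition B = 1.532 − 0.126 = 1.406
Condition A has the higher sensitivity.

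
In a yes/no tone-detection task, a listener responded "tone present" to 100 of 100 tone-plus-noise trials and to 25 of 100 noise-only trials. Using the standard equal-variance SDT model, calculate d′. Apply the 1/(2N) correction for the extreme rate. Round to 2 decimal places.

d′ = 3.25

The hit rate is 100/100 = 1, so apply the 1/(2N) correction: H → 1 − 1/(2·100) = 0.99500.
z(H) = z(0.99500) = 2.576
z(FA) = z(0.25000) = -0.674
d' = 2.576 − (-0.674) = 3.250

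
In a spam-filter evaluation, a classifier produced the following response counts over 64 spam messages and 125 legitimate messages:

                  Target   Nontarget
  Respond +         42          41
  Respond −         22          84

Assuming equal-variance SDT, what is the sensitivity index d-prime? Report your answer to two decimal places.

d-prime = 0.85

H = 42/64 = 0.6562
FA = 41/125 = 0.3280
Φ⁻¹(H) = Φ⁻¹(0.6562) = 0.402
Φ⁻¹(FA) = Φ⁻¹(0.3280) = -0.445
d' = z(H) − z(FA) = 0.402 − (-0.445) = 0.847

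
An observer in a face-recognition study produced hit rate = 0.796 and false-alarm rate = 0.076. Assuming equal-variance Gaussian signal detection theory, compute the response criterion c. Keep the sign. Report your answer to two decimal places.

c = 0.30

Φ⁻¹(H) = 0.827
Φ⁻¹(FA) = -1.433
c = −½·[z(H) + z(FA)] = −0.5 × (0.827 + (-1.433)) = 0.303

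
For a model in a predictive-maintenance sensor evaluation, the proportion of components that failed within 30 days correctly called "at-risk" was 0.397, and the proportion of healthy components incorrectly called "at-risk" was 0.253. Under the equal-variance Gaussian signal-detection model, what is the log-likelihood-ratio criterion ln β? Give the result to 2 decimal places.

z(H) = z(0.397) = -0.261
z(FA) = z(0.253) = -0.665
ln β = −½·[z(H)² − z(FA)²] = −0.5 × (0.068 − 0.442) = 0.187

ln β = 0.19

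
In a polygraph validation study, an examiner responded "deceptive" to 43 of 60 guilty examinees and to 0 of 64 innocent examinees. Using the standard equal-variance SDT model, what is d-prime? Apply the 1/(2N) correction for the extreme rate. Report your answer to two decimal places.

The false-alarm rate is 0/64 = 0, so apply the 1/(2N) correction: FA → 1/(2·64) = 0.00781.
z(H) = z(0.71667) = 0.573
z(FA) = z(0.00781) = -2.418
d' = 0.573 − (-2.418) = 2.991

d-prime = 2.99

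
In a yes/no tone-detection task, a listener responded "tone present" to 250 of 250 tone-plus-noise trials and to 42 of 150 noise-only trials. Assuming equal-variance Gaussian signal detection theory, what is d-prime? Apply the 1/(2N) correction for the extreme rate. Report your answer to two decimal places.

d-prime = 3.46

The hit rate is 250/250 = 1, so apply the 1/(2N) correction: H → 1 − 1/(2·250) = 0.99800.
z(H) = z(0.99800) = 2.878
z(FA) = z(0.28000) = -0.583
d' = 2.878 − (-0.583) = 3.461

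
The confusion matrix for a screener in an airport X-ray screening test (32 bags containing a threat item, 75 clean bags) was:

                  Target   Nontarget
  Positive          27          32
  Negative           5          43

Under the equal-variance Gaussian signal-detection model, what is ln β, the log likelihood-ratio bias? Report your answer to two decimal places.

ln β = -0.49

H = 27/32 = 0.8438
FA = 32/75 = 0.4267
z(H) = 1.010
z(FA) = -0.185
ln β = −½·[z(H)² − z(FA)²] = −0.5 × (1.020 − 0.034) = -0.493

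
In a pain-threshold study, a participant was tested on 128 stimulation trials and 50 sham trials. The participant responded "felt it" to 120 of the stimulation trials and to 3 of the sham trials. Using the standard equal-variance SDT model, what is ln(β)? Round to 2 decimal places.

ln β = 0.03

H = 120/128 = 0.9375
FA = 3/50 = 0.0600
z(0.9375) = 1.534, z(0.0600) = -1.555
ln β = −½·[z(H)² − z(FA)²] = −0.5 × (2.353 − 2.418) = 0.0325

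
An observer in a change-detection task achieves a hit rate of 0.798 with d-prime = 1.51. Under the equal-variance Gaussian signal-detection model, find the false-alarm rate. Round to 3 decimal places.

false-alarm rate = 0.250

z(hit rate) = z(0.798) = 0.8345
z(FA) = z(H) − d' = 0.8345 − 1.51 = -0.6755
false-alarm rate = Φ(-0.6755) = 0.2497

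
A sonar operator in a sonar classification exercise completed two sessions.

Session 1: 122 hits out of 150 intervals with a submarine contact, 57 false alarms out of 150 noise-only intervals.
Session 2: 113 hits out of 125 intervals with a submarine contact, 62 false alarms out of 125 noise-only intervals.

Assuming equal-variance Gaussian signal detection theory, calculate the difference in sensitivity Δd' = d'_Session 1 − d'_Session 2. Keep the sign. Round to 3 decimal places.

Δd' = -0.119

Session 1: z(0.8133) = 0.8901, z(0.3800) = -0.3055, d' = 1.1956
Session 2: z(0.9040) = 1.3047, z(0.4960) = -0.0100, d' = 1.3147
Δd' = d'_Session 1 − d'_Session 2 = 1.1956 − 1.3147 = -0.1191
Session 2 has the higher sensitivity.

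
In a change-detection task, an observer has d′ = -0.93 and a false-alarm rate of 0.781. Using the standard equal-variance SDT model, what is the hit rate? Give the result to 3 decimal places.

z(false-alarm rate) = z(0.781) = 0.7756
z(H) = z(FA) + d' = 0.7756 + (-0.93) = -0.1544
hit rate = Φ(-0.1544) = 0.4386

hit rate = 0.439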